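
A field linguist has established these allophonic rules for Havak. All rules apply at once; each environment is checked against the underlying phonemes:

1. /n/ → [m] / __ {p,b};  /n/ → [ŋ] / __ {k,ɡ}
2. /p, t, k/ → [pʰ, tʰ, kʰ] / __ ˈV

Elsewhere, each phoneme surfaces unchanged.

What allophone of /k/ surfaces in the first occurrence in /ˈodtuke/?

/k/ (between /u/ and /e/) fails the environment for rule 2, so it stays [k].

[k]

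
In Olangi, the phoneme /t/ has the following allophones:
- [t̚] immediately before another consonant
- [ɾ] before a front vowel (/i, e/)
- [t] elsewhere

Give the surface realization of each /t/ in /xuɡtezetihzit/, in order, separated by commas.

Occurrence 1 (position 4): before a front vowel (/i, e/) → [ɾ].
Occurrence 2 (position 8): before a front vowel (/i, e/) → [ɾ].
Occurrence 3 (position 13): no conditioning environment matches → elsewhere allophone [t].

[ɾ], [ɾ], [t]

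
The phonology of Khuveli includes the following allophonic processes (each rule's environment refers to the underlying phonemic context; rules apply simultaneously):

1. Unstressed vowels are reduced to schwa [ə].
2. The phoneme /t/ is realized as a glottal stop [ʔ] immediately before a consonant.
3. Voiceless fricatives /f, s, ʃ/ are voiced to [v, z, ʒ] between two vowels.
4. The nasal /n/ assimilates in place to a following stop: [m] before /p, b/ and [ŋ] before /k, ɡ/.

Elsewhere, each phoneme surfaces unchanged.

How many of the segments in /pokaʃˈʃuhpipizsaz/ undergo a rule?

5

Segments that undergo a rule: /o/ → [ə] (rule 1); /a/ → [ə] (rule 1); /i/ → [ə] (rule 1); /i/ → [ə] (rule 1); /a/ → [ə] (rule 1).
All other segments surface unchanged.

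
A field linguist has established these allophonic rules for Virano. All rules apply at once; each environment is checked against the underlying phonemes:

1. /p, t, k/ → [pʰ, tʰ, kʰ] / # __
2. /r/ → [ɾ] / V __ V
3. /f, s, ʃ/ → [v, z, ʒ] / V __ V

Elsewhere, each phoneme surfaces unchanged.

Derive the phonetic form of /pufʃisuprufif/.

[pʰufʃizupruvif]

/p/ meets the environment for rule 1 (word-initially) → [pʰ].
/u/ (between /p/ and /f/): no rule targets it → [u].
/f/ (between /u/ and /ʃ/) is in the target of rule 3 but the environment (between two vowels) is not met → [f].
/ʃ/ (between /f/ and /i/): rule 3 targets it, but not between two vowels → unchanged [ʃ].
/i/ (between /ʃ/ and /s/) is unaffected → [i].
/s/ — between /i/ and /u/, between two vowels — surfaces as [z] (rule 3).
/u/ stays [u].
/p/ (between /u/ and /r/) is in the target of rule 1 but the environment (word-initially) is not met → [p].
/r/ (between /p/ and /u/) fails the environment for rule 2, so it stays [r].
/u/ — not in any rule's target class → [u].
/f/ (between /u/ and /i/) occurs between two vowels → [v] by rule 3.
/i/ — not in any rule's target class → [i].
/f/ — word-final; rule 3 does not apply here → [f].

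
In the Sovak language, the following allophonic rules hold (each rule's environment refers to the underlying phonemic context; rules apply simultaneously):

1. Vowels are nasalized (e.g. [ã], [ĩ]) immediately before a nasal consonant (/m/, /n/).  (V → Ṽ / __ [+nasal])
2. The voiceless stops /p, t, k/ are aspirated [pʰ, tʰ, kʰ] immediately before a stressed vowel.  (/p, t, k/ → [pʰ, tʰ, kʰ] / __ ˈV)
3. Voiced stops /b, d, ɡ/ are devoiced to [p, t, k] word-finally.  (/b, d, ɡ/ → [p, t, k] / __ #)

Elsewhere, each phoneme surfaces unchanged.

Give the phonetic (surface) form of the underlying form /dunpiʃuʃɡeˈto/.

[dũnpiʃuʃɡeˈtʰo]

/d/ (word-initial): rule 3 targets it, but not word-finally → unchanged [d].
Rule 1 applies to /u/ (between /d/ and /n/: before a nasal consonant) → [ũ].
/p/ (between /n/ and /i/) fails the environment for rule 2, so it stays [p].
/i/ — between /p/ and /ʃ/; rule 1 does not apply here → [i].
/u/ (between /ʃ/ and /ʃ/): rule 1 targets it, but not before a nasal consonant → unchanged [u].
/ɡ/ — between /ʃ/ and /e/; rule 3 does not apply here → [ɡ].
/e/ (between /ɡ/ and /t/): rule 1 targets it, but not before a nasal consonant → unchanged [e].
/t/ (between /e/ and /o/): immediately before a stressed vowel, so rule 2 applies → [tʰ].
/o/ — word-final; rule 1 does not apply here → [o].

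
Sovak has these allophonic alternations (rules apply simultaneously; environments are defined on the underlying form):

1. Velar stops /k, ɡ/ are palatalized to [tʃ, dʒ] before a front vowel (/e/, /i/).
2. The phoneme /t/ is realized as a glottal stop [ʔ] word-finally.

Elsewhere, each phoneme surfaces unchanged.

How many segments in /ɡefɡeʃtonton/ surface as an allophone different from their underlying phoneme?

2

Segments that undergo a rule: /ɡ/ → [dʒ] (rule 1); /ɡ/ → [dʒ] (rule 1).
All other segments surface unchanged.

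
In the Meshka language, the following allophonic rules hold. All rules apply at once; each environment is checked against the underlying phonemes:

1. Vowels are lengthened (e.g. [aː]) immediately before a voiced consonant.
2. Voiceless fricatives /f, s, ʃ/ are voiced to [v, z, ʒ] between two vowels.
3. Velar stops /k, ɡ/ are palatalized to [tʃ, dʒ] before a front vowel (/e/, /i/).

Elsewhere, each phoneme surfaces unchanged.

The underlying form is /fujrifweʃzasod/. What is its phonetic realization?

/f/ (word-initial): rule 2 targets it, but not between two vowels → unchanged [f].
/u/ meets the environment for rule 1 (before a voiced consonant) → [uː].
/j/ — not in any rule's target class → [j].
/r/ (between /j/ and /i/) is unaffected → [r].
/i/ (between /r/ and /f/) fails the environment for rule 1, so it stays [i].
/f/ — between /i/ and /w/; rule 2 does not apply here → [f].
/w/ stays [w].
/e/ (between /w/ and /ʃ/): rule 1 targets it, but not before a voiced consonant → unchanged [e].
/ʃ/ — between /e/ and /z/; rule 2 does not apply here → [ʃ].
/z/ stays [z].
/a/ (between /z/ and /s/): rule 1 targets it, but not before a voiced consonant → unchanged [a].
Rule 2 applies to /s/ (between /a/ and /o/: between two vowels) → [z].
/o/ (between /s/ and /d/) occurs before a voiced consonant → [oː] by rule 1.
/d/ (word-final) is unaffected → [d].

[fuːjrifweʃzazoːd]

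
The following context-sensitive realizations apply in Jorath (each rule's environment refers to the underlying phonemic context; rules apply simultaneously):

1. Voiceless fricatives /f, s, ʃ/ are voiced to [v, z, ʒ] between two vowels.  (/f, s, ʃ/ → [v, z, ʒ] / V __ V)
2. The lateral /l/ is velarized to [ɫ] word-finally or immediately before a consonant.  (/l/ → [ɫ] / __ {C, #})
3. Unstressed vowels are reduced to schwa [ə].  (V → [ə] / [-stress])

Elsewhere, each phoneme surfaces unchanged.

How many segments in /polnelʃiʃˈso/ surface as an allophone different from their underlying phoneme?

Segments that undergo a rule: /o/ → [ə] (rule 3); /l/ → [ɫ] (rule 2); /e/ → [ə] (rule 3); /l/ → [ɫ] (rule 2); /i/ → [ə] (rule 3).
All other segments surface unchanged.

5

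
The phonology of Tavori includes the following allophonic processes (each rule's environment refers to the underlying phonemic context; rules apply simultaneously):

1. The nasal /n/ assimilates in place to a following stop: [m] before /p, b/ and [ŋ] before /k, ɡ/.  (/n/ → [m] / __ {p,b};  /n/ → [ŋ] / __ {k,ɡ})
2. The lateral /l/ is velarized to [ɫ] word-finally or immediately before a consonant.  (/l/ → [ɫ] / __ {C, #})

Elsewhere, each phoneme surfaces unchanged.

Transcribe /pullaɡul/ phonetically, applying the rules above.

[puɫlaɡuɫ]

/p/ — not in any rule's target class → [p].
/u/ (between /p/ and /l/) is unaffected → [u].
/l/ (between /u/ and /l/) occurs word-finally or immediately before a consonant → [ɫ] by rule 2.
/l/ — between /l/ and /a/; rule 2 does not apply here → [l].
/a/ stays [a].
/ɡ/ stays [ɡ].
/u/ (between /ɡ/ and /l/) is unaffected → [u].
Rule 2 applies to /l/ (word-final: word-finally or immediately before a consonant) → [ɫ].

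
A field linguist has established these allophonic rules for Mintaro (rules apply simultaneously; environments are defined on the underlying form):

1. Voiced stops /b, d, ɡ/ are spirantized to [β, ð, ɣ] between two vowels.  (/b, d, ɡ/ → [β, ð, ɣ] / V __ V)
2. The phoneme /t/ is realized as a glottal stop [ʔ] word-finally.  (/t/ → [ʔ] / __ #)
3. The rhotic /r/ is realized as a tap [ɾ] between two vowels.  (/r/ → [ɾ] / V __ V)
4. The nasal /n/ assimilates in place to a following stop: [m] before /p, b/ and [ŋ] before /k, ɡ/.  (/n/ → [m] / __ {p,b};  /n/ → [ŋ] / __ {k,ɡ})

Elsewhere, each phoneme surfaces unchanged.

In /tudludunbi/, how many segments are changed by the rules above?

2

Segments that undergo a rule: /d/ → [ð] (rule 1); /n/ → [m] (rule 4).
All other segments surface unchanged.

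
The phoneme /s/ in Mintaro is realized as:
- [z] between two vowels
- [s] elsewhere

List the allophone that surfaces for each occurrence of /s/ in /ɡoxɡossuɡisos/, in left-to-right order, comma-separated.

[s], [s], [z], [s]

Occurrence 1 (position 6): no conditioning environment matches → elsewhere allophone [s].
Occurrence 2 (position 7): no conditioning environment matches → elsewhere allophone [s].
Occurrence 3 (position 11): between two vowels → [z].
Occurrence 4 (position 13): no conditioning environment matches → elsewhere allophone [s].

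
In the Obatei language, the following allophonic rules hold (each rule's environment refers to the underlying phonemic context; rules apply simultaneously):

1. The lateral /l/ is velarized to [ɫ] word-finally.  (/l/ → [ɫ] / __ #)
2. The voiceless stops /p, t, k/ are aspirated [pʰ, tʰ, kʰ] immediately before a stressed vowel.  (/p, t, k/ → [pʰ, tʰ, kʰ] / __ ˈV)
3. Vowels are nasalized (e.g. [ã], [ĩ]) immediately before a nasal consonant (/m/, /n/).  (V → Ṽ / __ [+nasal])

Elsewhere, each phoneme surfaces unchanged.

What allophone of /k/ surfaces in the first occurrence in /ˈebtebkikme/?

[k]

/k/ (between /b/ and /i/) fails the environment for rule 2, so it stays [k].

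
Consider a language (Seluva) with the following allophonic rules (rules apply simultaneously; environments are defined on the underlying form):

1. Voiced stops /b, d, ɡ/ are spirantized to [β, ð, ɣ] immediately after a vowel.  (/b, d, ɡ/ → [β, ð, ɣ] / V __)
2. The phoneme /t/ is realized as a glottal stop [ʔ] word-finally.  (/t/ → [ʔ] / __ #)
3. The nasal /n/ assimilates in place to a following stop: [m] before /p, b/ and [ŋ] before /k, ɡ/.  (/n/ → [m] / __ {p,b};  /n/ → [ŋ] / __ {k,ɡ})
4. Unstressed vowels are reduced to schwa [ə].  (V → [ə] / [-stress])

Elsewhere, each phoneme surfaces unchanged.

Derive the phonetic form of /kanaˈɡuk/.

/a/ — between /k/ and /n/, in an unstressed syllable — surfaces as [ə] (rule 4).
/n/ (between /a/ and /a/) is in the target of rule 3 but the environment (before a labial or velar stop) is not met → [n].
/a/ (between /n/ and /ɡ/) occurs in an unstressed syllable → [ə] by rule 4.
Rule 1 applies to /ɡ/ (between /a/ and /u/: immediately after a vowel) → [ɣ].
/u/ (between /ɡ/ and /k/) is in the target of rule 4 but the environment (in an unstressed syllable) is not met → [u].

[kənəˈɣuk]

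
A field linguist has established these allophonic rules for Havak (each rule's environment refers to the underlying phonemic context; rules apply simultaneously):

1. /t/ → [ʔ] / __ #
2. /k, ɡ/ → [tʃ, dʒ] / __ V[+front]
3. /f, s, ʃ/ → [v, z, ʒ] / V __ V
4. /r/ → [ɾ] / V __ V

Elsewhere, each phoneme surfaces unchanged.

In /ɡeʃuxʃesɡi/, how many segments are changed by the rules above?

Segments that undergo a rule: /ɡ/ → [dʒ] (rule 2); /ʃ/ → [ʒ] (rule 3); /ɡ/ → [dʒ] (rule 2).
All other segments surface unchanged.

3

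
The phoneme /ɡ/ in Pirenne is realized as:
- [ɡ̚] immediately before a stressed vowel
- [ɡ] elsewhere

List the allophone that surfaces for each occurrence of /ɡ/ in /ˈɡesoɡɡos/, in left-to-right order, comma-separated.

[ɡ̚], [ɡ], [ɡ]

Occurrence 1 (position 1): immediately before a stressed vowel → [ɡ̚].
Occurrence 2 (position 5): no conditioning environment matches → elsewhere allophone [ɡ].
Occurrence 3 (position 6): no conditioning environment matches → elsewhere allophone [ɡ].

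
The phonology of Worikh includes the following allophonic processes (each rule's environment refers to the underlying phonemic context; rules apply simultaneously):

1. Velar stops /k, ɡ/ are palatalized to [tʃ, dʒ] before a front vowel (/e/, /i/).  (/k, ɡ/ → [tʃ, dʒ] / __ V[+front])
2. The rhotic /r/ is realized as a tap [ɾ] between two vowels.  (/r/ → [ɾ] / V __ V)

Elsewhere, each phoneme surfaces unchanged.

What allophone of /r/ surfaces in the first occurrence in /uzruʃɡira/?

/r/ (between /z/ and /u/) fails the environment for rule 2, so it stays [r].

[r]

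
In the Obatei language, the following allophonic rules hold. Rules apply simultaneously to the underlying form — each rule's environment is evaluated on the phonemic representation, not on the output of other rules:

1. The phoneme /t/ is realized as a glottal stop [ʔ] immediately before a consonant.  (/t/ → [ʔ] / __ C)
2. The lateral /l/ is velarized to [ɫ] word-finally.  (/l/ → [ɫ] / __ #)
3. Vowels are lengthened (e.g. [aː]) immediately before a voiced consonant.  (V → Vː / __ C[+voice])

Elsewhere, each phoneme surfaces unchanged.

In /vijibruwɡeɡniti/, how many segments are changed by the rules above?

4

Segments that undergo a rule: /i/ → [iː] (rule 3); /i/ → [iː] (rule 3); /u/ → [uː] (rule 3); /e/ → [eː] (rule 3).
All other segments surface unchanged.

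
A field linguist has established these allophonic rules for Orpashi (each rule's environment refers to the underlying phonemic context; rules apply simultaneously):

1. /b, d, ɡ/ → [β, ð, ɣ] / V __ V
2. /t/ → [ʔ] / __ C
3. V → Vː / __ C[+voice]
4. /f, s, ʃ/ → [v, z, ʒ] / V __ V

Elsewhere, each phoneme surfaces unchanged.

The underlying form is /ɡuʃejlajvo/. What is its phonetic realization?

/ɡ/ (word-initial) fails the environment for rule 1, so it stays [ɡ].
/u/ (between /ɡ/ and /ʃ/) is in the target of rule 3 but the environment (before a voiced consonant) is not met → [u].
/ʃ/ — between /u/ and /e/, between two vowels — surfaces as [ʒ] (rule 4).
/e/ meets the environment for rule 3 (before a voiced consonant) → [eː].
/a/ — between /l/ and /j/, before a voiced consonant — surfaces as [aː] (rule 3).
/o/ (word-final) is in the target of rule 3 but the environment (before a voiced consonant) is not met → [o].

[ɡuʒeːjlaːjvo]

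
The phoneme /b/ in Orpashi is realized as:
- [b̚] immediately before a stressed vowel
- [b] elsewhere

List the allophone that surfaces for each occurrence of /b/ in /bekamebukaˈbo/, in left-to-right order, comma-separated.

[b], [b], [b̚]

Occurrence 1 (position 1): no conditioning environment matches → elsewhere allophone [b].
Occurrence 2 (position 7): no conditioning environment matches → elsewhere allophone [b].
Occurrence 3 (position 11): immediately before a stressed vowel → [b̚].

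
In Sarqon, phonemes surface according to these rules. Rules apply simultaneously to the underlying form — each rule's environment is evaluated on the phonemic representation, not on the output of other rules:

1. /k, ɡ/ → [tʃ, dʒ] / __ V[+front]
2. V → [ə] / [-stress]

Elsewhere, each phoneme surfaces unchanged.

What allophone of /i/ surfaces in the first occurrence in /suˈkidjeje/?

[i]

/i/ (between /k/ and /d/) is in the target of rule 2 but the environment (in an unstressed syllable) is not met → [i].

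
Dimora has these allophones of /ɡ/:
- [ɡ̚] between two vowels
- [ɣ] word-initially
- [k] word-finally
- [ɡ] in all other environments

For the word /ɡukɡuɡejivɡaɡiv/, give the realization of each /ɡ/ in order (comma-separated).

Occurrence 1 (position 1): word-initially → [ɣ].
Occurrence 2 (position 4): no conditioning environment matches → elsewhere allophone [ɡ].
Occurrence 3 (position 6): between two vowels → [ɡ̚].
Occurrence 4 (position 11): no conditioning environment matches → elsewhere allophone [ɡ].
Occurrence 5 (position 13): between two vowels → [ɡ̚].

[ɣ], [ɡ], [ɡ̚], [ɡ], [ɡ̚]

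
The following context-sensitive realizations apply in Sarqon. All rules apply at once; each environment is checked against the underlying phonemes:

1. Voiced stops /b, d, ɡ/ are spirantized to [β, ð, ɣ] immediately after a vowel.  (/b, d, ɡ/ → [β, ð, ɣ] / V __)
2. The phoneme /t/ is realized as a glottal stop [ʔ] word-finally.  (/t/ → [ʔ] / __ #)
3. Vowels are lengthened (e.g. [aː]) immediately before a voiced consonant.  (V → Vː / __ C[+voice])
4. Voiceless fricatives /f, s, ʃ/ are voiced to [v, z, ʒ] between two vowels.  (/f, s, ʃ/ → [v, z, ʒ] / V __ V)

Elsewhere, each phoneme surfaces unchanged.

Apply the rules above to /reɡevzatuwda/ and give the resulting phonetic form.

[reːɣeːvzatuːwda]

/e/ meets the environment for rule 3 (before a voiced consonant) → [eː].
/ɡ/ (between /e/ and /e/): immediately after a vowel, so rule 1 applies → [ɣ].
/e/ (between /ɡ/ and /v/) occurs before a voiced consonant → [eː] by rule 3.
/a/ (between /z/ and /t/) fails the environment for rule 3, so it stays [a].
/t/ (between /a/ and /u/): rule 2 targets it, but not word-finally → unchanged [t].
/u/ — between /t/ and /w/, before a voiced consonant — surfaces as [uː] (rule 3).
/d/ (between /w/ and /a/) is in the target of rule 1 but the environment (immediately after a vowel) is not met → [d].
/a/ (word-final) fails the environment for rule 3, so it stays [a].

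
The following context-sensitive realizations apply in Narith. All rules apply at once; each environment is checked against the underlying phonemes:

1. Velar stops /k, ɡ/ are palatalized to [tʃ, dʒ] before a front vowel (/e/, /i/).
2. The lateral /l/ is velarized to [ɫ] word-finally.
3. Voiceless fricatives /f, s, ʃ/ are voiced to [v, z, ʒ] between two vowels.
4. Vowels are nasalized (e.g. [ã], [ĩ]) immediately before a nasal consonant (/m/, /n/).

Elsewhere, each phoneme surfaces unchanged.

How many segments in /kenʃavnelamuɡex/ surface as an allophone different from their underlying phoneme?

4

Segments that undergo a rule: /k/ → [tʃ] (rule 1); /e/ → [ẽ] (rule 4); /a/ → [ã] (rule 4); /ɡ/ → [dʒ] (rule 1).
All other segments surface unchanged.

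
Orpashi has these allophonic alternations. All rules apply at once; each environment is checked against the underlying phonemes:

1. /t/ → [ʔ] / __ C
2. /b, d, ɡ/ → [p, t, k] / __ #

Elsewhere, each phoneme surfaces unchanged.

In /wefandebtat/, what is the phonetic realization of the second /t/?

[t]

/t/ (word-final): rule 1 targets it, but not immediately before a consonant → unchanged [t].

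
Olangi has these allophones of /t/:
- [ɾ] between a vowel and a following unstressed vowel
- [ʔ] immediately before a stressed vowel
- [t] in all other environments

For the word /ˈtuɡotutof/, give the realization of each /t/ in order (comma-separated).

[ʔ], [ɾ], [ɾ]

Occurrence 1 (position 1): immediately before a stressed vowel → [ʔ].
Occurrence 2 (position 5): between a vowel and a following unstressed vowel → [ɾ].
Occurrence 3 (position 7): between a vowel and a following unstressed vowel → [ɾ].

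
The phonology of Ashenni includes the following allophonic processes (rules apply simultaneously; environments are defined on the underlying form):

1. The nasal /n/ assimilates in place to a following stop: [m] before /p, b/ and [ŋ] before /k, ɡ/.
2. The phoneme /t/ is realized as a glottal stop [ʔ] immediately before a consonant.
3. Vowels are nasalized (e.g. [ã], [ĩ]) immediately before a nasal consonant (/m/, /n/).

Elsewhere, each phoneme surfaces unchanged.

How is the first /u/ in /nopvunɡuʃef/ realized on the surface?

[ũ]

/u/ (between /v/ and /n/) occurs before a nasal consonant → [ũ] by rule 3.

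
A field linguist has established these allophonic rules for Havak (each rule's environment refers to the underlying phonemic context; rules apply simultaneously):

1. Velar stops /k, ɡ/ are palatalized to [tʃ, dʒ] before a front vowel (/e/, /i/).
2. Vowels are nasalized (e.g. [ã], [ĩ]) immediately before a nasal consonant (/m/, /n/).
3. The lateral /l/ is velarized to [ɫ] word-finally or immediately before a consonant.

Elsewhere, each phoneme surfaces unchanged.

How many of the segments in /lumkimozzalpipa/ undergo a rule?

Segments that undergo a rule: /u/ → [ũ] (rule 2); /k/ → [tʃ] (rule 1); /i/ → [ĩ] (rule 2); /l/ → [ɫ] (rule 3).
All other segments surface unchanged.

4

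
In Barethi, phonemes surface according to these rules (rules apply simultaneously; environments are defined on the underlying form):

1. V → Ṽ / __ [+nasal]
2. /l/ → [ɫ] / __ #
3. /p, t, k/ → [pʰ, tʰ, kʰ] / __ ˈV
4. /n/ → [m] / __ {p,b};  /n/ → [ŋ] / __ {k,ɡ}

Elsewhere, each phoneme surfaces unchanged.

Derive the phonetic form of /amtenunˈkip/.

/a/ (word-initial): before a nasal consonant, so rule 1 applies → [ã].
/m/ (between /a/ and /t/) is unaffected → [m].
/t/ (between /m/ and /e/): rule 3 targets it, but not immediately before a stressed vowel → unchanged [t].
/e/ (between /t/ and /n/) occurs before a nasal consonant → [ẽ] by rule 1.
/n/ (between /e/ and /u/) is in the target of rule 4 but the environment (before a labial or velar stop) is not met → [n].
/u/ (between /n/ and /n/) occurs before a nasal consonant → [ũ] by rule 1.
/n/ — between /u/ and /k/, before a labial or velar stop — surfaces as [ŋ] (rule 4).
/k/ — between /n/ and /i/, immediately before a stressed vowel — surfaces as [kʰ] (rule 3).
/i/ — between /k/ and /p/; rule 1 does not apply here → [i].
/p/ — word-final; rule 3 does not apply here → [p].

[ãmtẽnũŋˈkʰip]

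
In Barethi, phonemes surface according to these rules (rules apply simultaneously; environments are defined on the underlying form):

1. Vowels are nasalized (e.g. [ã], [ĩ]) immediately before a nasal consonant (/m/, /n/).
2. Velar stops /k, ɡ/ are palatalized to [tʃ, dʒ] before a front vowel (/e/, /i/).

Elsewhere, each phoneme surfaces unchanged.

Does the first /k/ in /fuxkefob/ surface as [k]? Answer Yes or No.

/k/ — between /x/ and /e/, before a front vowel — surfaces as [tʃ] (rule 2).
The actual realization is [tʃ], not [k].

No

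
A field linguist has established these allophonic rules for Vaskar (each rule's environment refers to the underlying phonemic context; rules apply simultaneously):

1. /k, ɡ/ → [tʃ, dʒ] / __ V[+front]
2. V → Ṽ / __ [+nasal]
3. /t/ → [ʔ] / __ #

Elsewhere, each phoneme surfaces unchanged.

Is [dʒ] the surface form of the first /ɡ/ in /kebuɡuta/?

No

/ɡ/ (between /u/ and /u/) fails the environment for rule 1, so it stays [ɡ].
The actual realization is [ɡ], not [dʒ].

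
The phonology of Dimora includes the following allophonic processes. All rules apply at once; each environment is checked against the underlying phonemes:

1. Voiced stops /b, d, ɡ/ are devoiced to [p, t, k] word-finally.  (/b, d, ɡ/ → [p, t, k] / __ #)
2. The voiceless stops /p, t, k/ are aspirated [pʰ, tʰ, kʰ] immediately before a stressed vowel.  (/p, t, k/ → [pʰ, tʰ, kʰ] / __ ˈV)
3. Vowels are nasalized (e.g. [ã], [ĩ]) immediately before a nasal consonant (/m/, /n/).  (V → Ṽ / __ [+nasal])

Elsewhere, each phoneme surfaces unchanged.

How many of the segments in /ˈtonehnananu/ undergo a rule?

4

Segments that undergo a rule: /t/ → [tʰ] (rule 2); /o/ → [õ] (rule 3); /a/ → [ã] (rule 3); /a/ → [ã] (rule 3).
All other segments surface unchanged.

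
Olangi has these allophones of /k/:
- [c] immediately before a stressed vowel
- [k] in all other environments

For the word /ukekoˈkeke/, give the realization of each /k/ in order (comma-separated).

Occurrence 1 (position 2): no conditioning environment matches → elsewhere allophone [k].
Occurrence 2 (position 4): no conditioning environment matches → elsewhere allophone [k].
Occurrence 3 (position 6): immediately before a stressed vowel → [c].
Occurrence 4 (position 8): no conditioning environment matches → elsewhere allophone [k].

[k], [k], [c], [k]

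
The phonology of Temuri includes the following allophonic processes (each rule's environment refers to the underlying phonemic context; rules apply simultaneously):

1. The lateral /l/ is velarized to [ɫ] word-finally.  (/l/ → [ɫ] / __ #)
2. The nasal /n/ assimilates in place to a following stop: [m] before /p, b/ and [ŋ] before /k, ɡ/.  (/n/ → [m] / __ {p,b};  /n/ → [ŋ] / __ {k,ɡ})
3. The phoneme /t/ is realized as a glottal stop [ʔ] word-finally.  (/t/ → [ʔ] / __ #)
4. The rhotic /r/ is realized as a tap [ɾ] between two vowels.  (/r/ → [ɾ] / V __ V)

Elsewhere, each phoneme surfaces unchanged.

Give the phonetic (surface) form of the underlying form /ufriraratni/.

[ufriɾaɾatni]

/u/ (word-initial) is unaffected → [u].
/f/ stays [f].
/r/ — between /f/ and /i/; rule 4 does not apply here → [r].
/i/ — not in any rule's target class → [i].
/r/ (between /i/ and /a/) occurs between two vowels → [ɾ] by rule 4.
/a/ (between /r/ and /r/) is unaffected → [a].
/r/ (between /a/ and /a/): between two vowels, so rule 4 applies → [ɾ].
/a/ (between /r/ and /t/) is unaffected → [a].
/t/ (between /a/ and /n/) is in the target of rule 3 but the environment (word-finally) is not met → [t].
/n/ — between /t/ and /i/; rule 2 does not apply here → [n].
/i/ (word-final): no rule targets it → [i].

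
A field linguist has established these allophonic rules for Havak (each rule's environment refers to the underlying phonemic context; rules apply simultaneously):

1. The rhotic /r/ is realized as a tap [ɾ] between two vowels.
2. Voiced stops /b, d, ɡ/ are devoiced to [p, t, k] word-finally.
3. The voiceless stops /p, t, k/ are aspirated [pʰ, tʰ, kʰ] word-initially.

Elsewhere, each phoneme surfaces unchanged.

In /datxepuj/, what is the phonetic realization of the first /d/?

[d]

/d/ (word-initial) is in the target of rule 2 but the environment (word-finally) is not met → [d].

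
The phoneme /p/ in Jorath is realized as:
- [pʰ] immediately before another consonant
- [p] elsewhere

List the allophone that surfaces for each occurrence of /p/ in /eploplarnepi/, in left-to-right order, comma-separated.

[pʰ], [pʰ], [p]

Occurrence 1 (position 2): immediately before another consonant → [pʰ].
Occurrence 2 (position 5): immediately before another consonant → [pʰ].
Occurrence 3 (position 11): no conditioning environment matches → elsewhere allophone [p].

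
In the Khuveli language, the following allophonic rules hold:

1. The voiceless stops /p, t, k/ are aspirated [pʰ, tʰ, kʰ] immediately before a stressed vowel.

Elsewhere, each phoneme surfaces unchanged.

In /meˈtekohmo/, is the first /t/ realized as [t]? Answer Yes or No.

No

/t/ meets the environment for rule 1 (immediately before a stressed vowel) → [tʰ].
The actual realization is [tʰ], not [t].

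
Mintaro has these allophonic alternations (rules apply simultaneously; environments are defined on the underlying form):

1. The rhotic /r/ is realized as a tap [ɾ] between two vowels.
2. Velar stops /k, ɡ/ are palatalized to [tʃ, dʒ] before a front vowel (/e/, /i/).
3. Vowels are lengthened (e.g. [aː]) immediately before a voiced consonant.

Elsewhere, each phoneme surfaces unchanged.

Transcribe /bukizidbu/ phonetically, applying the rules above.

/b/ — not in any rule's target class → [b].
/u/ — between /b/ and /k/; rule 3 does not apply here → [u].
/k/ (between /u/ and /i/): before a front vowel, so rule 2 applies → [tʃ].
/i/ (between /k/ and /z/) occurs before a voiced consonant → [iː] by rule 3.
/z/ (between /i/ and /i/) is unaffected → [z].
/i/ meets the environment for rule 3 (before a voiced consonant) → [iː].
/d/ — not in any rule's target class → [d].
/b/ stays [b].
/u/ (word-final) is in the target of rule 3 but the environment (before a voiced consonant) is not met → [u].

[butʃiːziːdbu]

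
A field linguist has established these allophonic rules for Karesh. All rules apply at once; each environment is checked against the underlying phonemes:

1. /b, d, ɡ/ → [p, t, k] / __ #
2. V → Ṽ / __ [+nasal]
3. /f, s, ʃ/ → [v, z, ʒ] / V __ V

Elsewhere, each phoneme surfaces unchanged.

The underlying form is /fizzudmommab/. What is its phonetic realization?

/f/ (word-initial) fails the environment for rule 3, so it stays [f].
/i/ (between /f/ and /z/) is in the target of rule 2 but the environment (before a nasal consonant) is not met → [i].
/z/ stays [z].
/z/ stays [z].
/u/ (between /z/ and /d/): rule 2 targets it, but not before a nasal consonant → unchanged [u].
/d/ (between /u/ and /m/) is in the target of rule 1 but the environment (word-finally) is not met → [d].
/m/ (between /d/ and /o/): no rule targets it → [m].
/o/ meets the environment for rule 2 (before a nasal consonant) → [õ].
/m/ stays [m].
/m/ stays [m].
/a/ (between /m/ and /b/) is in the target of rule 2 but the environment (before a nasal consonant) is not met → [a].
/b/ meets the environment for rule 1 (word-finally) → [p].

[fizzudmõmmap]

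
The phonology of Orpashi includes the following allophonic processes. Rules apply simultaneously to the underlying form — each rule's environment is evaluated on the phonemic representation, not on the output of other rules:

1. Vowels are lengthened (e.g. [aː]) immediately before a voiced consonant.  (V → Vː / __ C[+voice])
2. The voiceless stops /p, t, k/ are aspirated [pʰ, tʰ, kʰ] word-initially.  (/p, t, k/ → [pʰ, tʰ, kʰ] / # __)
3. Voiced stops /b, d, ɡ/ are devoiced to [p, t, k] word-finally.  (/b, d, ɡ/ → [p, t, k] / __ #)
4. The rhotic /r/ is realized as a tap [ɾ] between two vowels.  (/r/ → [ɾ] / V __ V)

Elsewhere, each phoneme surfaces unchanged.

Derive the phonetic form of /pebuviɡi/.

[pʰeːbuːviːɡi]

/p/ (word-initial) occurs word-initially → [pʰ] by rule 2.
/e/ — between /p/ and /b/, before a voiced consonant — surfaces as [eː] (rule 1).
/b/ (between /e/ and /u/) is in the target of rule 3 but the environment (word-finally) is not met → [b].
/u/ (between /b/ and /v/): before a voiced consonant, so rule 1 applies → [uː].
/v/ stays [v].
/i/ meets the environment for rule 1 (before a voiced consonant) → [iː].
/ɡ/ (between /i/ and /i/): rule 3 targets it, but not word-finally → unchanged [ɡ].
/i/ (word-final) fails the environment for rule 1, so it stays [i].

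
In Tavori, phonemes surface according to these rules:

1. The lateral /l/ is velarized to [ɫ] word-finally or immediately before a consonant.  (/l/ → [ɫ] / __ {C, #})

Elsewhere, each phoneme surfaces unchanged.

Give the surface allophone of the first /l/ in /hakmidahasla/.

[l]

/l/ (between /s/ and /a/): rule 1 targets it, but not word-finally or immediately before a consonant → unchanged [l].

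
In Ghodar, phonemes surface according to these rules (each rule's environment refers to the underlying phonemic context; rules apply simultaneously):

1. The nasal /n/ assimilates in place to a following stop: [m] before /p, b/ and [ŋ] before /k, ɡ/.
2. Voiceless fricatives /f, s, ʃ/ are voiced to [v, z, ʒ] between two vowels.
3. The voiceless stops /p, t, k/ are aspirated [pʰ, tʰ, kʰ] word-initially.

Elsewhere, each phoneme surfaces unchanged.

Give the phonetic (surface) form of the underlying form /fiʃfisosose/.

/f/ (word-initial) is in the target of rule 2 but the environment (between two vowels) is not met → [f].
/i/ stays [i].
/ʃ/ — between /i/ and /f/; rule 2 does not apply here → [ʃ].
/f/ (between /ʃ/ and /i/): rule 2 targets it, but not between two vowels → unchanged [f].
/i/ (between /f/ and /s/) is unaffected → [i].
/s/ (between /i/ and /o/) occurs between two vowels → [z] by rule 2.
/o/ (between /s/ and /s/): no rule targets it → [o].
Rule 2 applies to /s/ (between /o/ and /o/: between two vowels) → [z].
/o/ (between /s/ and /s/): no rule targets it → [o].
/s/ (between /o/ and /e/) occurs between two vowels → [z] by rule 2.
/e/ stays [e].

[fiʃfizozoze]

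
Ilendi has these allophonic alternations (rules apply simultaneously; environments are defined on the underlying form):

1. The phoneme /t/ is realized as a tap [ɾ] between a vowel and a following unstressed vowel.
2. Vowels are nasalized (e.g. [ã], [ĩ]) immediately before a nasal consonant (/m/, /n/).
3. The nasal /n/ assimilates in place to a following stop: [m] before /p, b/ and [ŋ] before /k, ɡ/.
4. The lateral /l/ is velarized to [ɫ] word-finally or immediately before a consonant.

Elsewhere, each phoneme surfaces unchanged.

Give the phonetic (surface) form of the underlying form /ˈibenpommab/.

/i/ — word-initial; rule 2 does not apply here → [i].
/e/ meets the environment for rule 2 (before a nasal consonant) → [ẽ].
Rule 3 applies to /n/ (between /e/ and /p/: before a labial or velar stop) → [m].
/o/ — between /p/ and /m/, before a nasal consonant — surfaces as [õ] (rule 2).
/a/ — between /m/ and /b/; rule 2 does not apply here → [a].

[ˈibẽmpõmmab]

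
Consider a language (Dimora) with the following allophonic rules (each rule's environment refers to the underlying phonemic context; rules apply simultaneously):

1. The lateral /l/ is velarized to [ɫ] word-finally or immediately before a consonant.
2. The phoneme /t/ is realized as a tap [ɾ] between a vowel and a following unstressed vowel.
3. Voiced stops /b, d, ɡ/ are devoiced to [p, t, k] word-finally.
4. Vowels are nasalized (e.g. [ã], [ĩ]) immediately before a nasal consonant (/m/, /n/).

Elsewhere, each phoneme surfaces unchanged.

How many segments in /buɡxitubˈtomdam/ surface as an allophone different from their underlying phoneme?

Segments that undergo a rule: /t/ → [ɾ] (rule 2); /o/ → [õ] (rule 4); /a/ → [ã] (rule 4).
All other segments surface unchanged.

3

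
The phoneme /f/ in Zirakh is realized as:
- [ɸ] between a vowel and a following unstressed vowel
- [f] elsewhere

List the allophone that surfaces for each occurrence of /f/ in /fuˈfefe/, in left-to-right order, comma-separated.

[f], [f], [ɸ]

Occurrence 1 (position 1): no conditioning environment matches → elsewhere allophone [f].
Occurrence 2 (position 3): no conditioning environment matches → elsewhere allophone [f].
Occurrence 3 (position 5): between a vowel and a following unstressed vowel → [ɸ].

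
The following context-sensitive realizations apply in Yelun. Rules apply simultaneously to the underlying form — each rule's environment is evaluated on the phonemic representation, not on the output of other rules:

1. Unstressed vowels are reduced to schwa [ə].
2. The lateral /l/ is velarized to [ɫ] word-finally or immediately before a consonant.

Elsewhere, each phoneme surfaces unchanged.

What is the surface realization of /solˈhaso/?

/o/ — between /s/ and /l/, in an unstressed syllable — surfaces as [ə] (rule 1).
Rule 2 applies to /l/ (between /o/ and /h/: word-finally or immediately before a consonant) → [ɫ].
/a/ (between /h/ and /s/) fails the environment for rule 1, so it stays [a].
/o/ (word-final) occurs in an unstressed syllable → [ə] by rule 1.

[səɫˈhasə]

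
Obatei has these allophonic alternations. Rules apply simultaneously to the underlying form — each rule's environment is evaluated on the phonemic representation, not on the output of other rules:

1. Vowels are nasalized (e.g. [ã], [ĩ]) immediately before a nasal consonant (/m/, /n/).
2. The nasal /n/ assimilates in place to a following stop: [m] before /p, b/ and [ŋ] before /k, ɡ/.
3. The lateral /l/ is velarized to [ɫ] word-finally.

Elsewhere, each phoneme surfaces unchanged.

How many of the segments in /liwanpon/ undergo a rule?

3

Segments that undergo a rule: /a/ → [ã] (rule 1); /n/ → [m] (rule 2); /o/ → [õ] (rule 1).
All other segments surface unchanged.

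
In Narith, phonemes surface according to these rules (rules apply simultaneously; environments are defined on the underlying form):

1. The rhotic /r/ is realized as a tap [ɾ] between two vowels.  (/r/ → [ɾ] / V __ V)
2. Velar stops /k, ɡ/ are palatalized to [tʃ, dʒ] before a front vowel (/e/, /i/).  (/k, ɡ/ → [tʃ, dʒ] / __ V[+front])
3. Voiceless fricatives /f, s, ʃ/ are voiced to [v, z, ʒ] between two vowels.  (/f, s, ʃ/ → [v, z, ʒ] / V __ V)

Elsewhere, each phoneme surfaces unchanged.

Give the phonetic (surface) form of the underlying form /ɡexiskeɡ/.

[dʒexistʃeɡ]

/ɡ/ (word-initial) occurs before a front vowel → [dʒ] by rule 2.
/s/ (between /i/ and /k/): rule 3 targets it, but not between two vowels → unchanged [s].
/k/ meets the environment for rule 2 (before a front vowel) → [tʃ].
/ɡ/ (word-final) fails the environment for rule 2, so it stays [ɡ].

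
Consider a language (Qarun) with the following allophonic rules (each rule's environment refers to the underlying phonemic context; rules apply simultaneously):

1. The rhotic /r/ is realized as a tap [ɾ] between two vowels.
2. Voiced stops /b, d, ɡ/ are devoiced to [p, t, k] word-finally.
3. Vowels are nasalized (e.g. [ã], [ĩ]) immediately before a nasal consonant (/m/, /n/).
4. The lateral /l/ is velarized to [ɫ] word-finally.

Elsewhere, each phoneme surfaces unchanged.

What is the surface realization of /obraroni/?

[obraɾõni]

/o/ — word-initial; rule 3 does not apply here → [o].
/b/ (between /o/ and /r/) is in the target of rule 2 but the environment (word-finally) is not met → [b].
/r/ (between /b/ and /a/) is in the target of rule 1 but the environment (between two vowels) is not met → [r].
/a/ (between /r/ and /r/) is in the target of rule 3 but the environment (before a nasal consonant) is not met → [a].
/r/ — between /a/ and /o/, between two vowels — surfaces as [ɾ] (rule 1).
/o/ — between /r/ and /n/, before a nasal consonant — surfaces as [õ] (rule 3).
/n/ (between /o/ and /i/): no rule targets it → [n].
/i/ (word-final) is in the target of rule 3 but the environment (before a nasal consonant) is not met → [i].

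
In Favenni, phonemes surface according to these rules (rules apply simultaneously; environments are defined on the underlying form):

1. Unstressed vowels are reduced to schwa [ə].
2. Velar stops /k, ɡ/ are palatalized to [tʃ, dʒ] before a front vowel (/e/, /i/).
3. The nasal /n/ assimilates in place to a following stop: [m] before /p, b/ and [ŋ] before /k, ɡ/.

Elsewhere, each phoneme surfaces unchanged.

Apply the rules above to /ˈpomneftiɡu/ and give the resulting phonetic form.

[ˈpomnəftəɡə]

/o/ (between /p/ and /m/) is in the target of rule 1 but the environment (in an unstressed syllable) is not met → [o].
/n/ (between /m/ and /e/) is in the target of rule 3 but the environment (before a labial or velar stop) is not met → [n].
/e/ (between /n/ and /f/): in an unstressed syllable, so rule 1 applies → [ə].
/i/ — between /t/ and /ɡ/, in an unstressed syllable — surfaces as [ə] (rule 1).
/ɡ/ (between /i/ and /u/) fails the environment for rule 2, so it stays [ɡ].
/u/ (word-final) occurs in an unstressed syllable → [ə] by rule 1.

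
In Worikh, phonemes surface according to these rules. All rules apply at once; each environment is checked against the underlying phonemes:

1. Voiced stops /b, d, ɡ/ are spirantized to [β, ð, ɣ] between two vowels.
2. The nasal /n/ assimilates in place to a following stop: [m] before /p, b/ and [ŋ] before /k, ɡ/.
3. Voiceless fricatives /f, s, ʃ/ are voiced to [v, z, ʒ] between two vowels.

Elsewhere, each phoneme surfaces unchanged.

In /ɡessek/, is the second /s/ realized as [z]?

/s/ (between /s/ and /e/) fails the environment for rule 3, so it stays [s].
The actual realization is [s], not [z].

No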